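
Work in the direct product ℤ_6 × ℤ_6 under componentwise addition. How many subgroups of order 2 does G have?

3

|G| = 36 and 2 | 36, so subgroups of order 2 are possible by Lagrange.
The subgroups of order 2 are: {(0,0), (0,3)}; {(0,0), (3,0)}; {(0,0), (3,3)}.
So G has 3 subgroups of order 2.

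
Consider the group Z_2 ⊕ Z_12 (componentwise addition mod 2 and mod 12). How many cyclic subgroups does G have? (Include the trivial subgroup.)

Group the elements of G by the cyclic subgroup they generate; each cyclic subgroup of order d accounts for φ(d) elements.
Cyclic subgroups by order — order 1: 1; order 2: 3; order 3: 1; order 4: 2; order 6: 3; order 12: 2.
Total: 12.

12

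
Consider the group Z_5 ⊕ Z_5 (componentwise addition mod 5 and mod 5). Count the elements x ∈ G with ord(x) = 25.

An element (a,b) has order lcm(ord(a), ord(b)); count pairs with lcm equal to 25.
Enumerating gives 0 such elements.

0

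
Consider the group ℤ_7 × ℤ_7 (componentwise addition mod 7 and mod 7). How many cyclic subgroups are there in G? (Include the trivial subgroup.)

Each element a generates a cyclic subgroup ⟨a⟩; distinct elements may generate the same one (a cyclic group of order d has φ(d) generators).
Cyclic subgroups by order — order 1: 1; order 7: 8.
Total: 9.

9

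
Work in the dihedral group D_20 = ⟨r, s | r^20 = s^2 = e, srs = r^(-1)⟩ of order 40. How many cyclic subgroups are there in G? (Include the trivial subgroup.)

Each element a generates a cyclic subgroup ⟨a⟩; distinct elements may generate the same one (a cyclic group of order d has φ(d) generators).
Cyclic subgroups by order — order 1: 1; order 2: 21; order 4: 1; order 5: 1; order 10: 1; order 20: 1.
Total: 26.

26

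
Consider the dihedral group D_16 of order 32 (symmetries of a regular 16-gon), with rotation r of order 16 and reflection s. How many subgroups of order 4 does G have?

9

|G| = 32 and 4 | 32, so subgroups of order 4 are possible by Lagrange.
The subgroups of order 4 are: {e, r^8, r^2s, r^10s}; {e, r^8, r^3s, r^11s}; {e, r^4, r^8, r^12}; {e, r^8, r^4s, r^12s}; … (9 in all).
So G has 9 subgroups of order 4.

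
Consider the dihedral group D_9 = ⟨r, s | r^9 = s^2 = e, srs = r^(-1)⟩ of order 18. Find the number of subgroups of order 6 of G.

3

|G| = 18 and 6 | 18, so subgroups of order 6 are possible by Lagrange.
The subgroups of order 6 are: {e, r^3, r^6, r^2s, r^5s, r^8s}; {e, r^3, r^6, s, r^3s, r^6s}; {e, r^3, r^6, rs, r^4s, r^7s}.
So G has 3 subgroups of order 6.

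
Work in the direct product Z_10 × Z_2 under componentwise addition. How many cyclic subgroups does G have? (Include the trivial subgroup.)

8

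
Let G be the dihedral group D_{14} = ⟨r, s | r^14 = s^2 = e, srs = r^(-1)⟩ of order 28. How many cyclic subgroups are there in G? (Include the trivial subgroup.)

18

Group the elements of G by the cyclic subgroup they generate; each cyclic subgroup of order d accounts for φ(d) elements.
Cyclic subgroups by order — order 1: 1; order 2: 15; order 7: 1; order 14: 1.
Total: 18.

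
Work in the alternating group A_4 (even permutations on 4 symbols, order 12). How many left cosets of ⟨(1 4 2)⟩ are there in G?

|⟨(1 4 2)⟩| = 3 and |G| = 12.
By Lagrange, [G : H] = |G|/|H| = 12/3 = 4.

4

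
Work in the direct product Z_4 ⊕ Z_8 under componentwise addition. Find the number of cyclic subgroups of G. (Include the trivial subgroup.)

14

A cyclic subgroup of order d is generated by each of its φ(d) elements of order d, so the cyclic subgroups of order d number (#elements of order d)/φ(d).
Cyclic subgroups by order — order 1: 1; order 2: 3; order 4: 6; order 8: 4.
Total: 14.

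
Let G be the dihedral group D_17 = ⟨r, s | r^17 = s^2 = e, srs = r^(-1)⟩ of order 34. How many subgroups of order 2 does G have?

17

|G| = 34 and 2 | 34, so subgroups of order 2 are possible by Lagrange.
The subgroups of order 2 are: {e, r^10s}; {e, r^11s}; {e, r^12s}; {e, r^13s}; … (17 in all).
So G has 17 subgroups of order 2.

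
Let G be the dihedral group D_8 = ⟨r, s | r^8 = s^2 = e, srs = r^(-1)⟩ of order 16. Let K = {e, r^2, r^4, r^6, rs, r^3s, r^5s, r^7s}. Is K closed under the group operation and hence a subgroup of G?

|K| = 8 divides |G| = 16, consistent with Lagrange.
K contains the identity, every element's inverse is in K, and K is closed under ·: it is a subgroup.

Yes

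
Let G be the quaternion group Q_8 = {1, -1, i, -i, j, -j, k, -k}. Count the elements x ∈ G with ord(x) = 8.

No element of G has order 8 (even though 8 | 8).

0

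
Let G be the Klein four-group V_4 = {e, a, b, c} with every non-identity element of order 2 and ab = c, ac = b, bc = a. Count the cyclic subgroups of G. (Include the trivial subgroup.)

Each element a generates a cyclic subgroup ⟨a⟩; distinct elements may generate the same one (a cyclic group of order d has φ(d) generators).
Cyclic subgroups by order — order 1: 1; order 2: 3.
Total: 4.

4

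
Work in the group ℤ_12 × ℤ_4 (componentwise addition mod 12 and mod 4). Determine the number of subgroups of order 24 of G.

3

|G| = 48 and 24 | 48, so subgroups of order 24 are possible by Lagrange.
The subgroups of order 24 are: {(0,0), (0,1), (0,2), (0,3), (2,0), (2,1), (2,2), (2,3), (4,0), (4,1), (4,2), (4,3), (6,0), (6,1), (6,2), (6,3), (8,0), (8,1), (8,2), (8,3), (10,0), (10,1), (10,2), (10,3)}; {(0,0), (0,2), (1,0), (1,2), (2,0), (2,2), (3,0), (3,2), (4,0), (4,2), (5,0), (5,2), (6,0), (6,2), (7,0), (7,2), (8,0), (8,2), (9,0), (9,2), (10,0), (10,2), (11,0), (11,2)}; {(0,0), (0,2), (1,1), (1,3), (2,0), (2,2), (3,1), (3,3), (4,0), (4,2), (5,1), (5,3), (6,0), (6,2), (7,1), (7,3), (8,0), (8,2), (9,1), (9,3), (10,0), (10,2), (11,1), (11,3)}.
So G has 3 subgroups of order 24.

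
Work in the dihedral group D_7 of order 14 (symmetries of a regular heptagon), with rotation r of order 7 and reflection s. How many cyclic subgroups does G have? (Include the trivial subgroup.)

Group the elements of G by the cyclic subgroup they generate; each cyclic subgroup of order d accounts for φ(d) elements.
Cyclic subgroups by order — order 1: 1; order 2: 7; order 7: 1.
Total: 9.

9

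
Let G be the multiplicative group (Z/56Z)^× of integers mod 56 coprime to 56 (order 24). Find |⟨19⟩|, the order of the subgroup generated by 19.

6

Compute successive powers of 19 mod 56: 19, 25, 27, 9, 3, 1; 19^6 ≡ 1 (mod 56).
So |⟨19⟩| = 6.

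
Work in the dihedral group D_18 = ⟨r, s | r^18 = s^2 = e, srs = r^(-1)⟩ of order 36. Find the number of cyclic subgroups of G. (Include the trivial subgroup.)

24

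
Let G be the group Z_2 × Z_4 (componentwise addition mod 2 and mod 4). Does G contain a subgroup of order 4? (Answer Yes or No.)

Yes

4 | 8. A subgroup of order 4 is {(0,0), (0,1), (0,2), (0,3)}.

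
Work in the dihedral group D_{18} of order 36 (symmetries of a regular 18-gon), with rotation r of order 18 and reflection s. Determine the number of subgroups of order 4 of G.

9

|G| = 36 and 4 | 36, so subgroups of order 4 are possible by Lagrange.
The subgroups of order 4 are: {e, r^9, rs, r^10s}; {e, r^9, r^2s, r^11s}; {e, r^9, r^3s, r^12s}; {e, r^9, r^4s, r^13s}; … (9 in all).
So G has 9 subgroups of order 4.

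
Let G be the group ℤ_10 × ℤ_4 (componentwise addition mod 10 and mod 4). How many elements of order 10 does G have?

12

An element (a,b) has order lcm(ord(a), ord(b)); count pairs with lcm equal to 10.
Enumerating gives 12 such elements.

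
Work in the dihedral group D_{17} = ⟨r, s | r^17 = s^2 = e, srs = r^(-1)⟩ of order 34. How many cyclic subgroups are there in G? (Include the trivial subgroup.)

19

Group the elements of G by the cyclic subgroup they generate; each cyclic subgroup of order d accounts for φ(d) elements.
Cyclic subgroups by order — order 1: 1; order 2: 17; order 17: 1.
Total: 19.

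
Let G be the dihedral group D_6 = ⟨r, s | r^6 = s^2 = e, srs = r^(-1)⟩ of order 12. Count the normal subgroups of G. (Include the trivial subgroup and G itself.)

G has 16 subgroups. Checking conjugation-invariance by order — order 1: 1/1 normal; order 2: 1/7 normal; order 3: 1/1 normal; order 4: 0/3 normal; order 6: 3/3 normal; order 12: 1/1 normal.
Total normal subgroups: 7.

7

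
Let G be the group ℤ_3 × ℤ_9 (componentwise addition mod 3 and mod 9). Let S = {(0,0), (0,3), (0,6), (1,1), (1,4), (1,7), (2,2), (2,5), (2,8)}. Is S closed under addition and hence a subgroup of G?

Yes

|S| = 9 divides |G| = 27, consistent with Lagrange.
S contains the identity, every element's inverse is in S, and S is closed under +: it is a subgroup.
In fact S = ⟨(1,1)⟩.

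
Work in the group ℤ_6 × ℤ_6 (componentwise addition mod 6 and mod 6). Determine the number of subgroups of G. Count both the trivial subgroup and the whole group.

30

|G| = 36, so by Lagrange every subgroup order divides 36. Divisors: 1, 2, 3, 4, 6, 9, 12, 18, 36.
Subgroups by order — order 1: 1; order 2: 3; order 3: 4; order 4: 1; order 6: 12; order 9: 1; order 12: 4; order 18: 3; order 36: 1.
Total: 1 + 3 + 4 + 1 + 12 + 1 + 4 + 3 + 1 = 30.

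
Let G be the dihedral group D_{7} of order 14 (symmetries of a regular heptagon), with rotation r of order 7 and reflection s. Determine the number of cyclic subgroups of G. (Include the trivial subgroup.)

Each element a generates a cyclic subgroup ⟨a⟩; distinct elements may generate the same one (a cyclic group of order d has φ(d) generators).
Cyclic subgroups by order — order 1: 1; order 2: 7; order 7: 1.
Total: 9.

9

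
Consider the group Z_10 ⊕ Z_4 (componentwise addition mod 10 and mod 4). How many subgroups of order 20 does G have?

|G| = 40 and 20 | 40, so subgroups of order 20 are possible by Lagrange.
The subgroups of order 20 are: {(0,0), (0,1), (0,2), (0,3), (2,0), (2,1), (2,2), (2,3), (4,0), (4,1), (4,2), (4,3), (6,0), (6,1), (6,2), (6,3), (8,0), (8,1), (8,2), (8,3)}; {(0,0), (0,2), (1,0), (1,2), (2,0), (2,2), (3,0), (3,2), (4,0), (4,2), (5,0), (5,2), (6,0), (6,2), (7,0), (7,2), (8,0), (8,2), (9,0), (9,2)}; {(0,0), (0,2), (1,1), (1,3), (2,0), (2,2), (3,1), (3,3), (4,0), (4,2), (5,1), (5,3), (6,0), (6,2), (7,1), (7,3), (8,0), (8,2), (9,1), (9,3)}.
So G has 3 subgroups of order 20.

3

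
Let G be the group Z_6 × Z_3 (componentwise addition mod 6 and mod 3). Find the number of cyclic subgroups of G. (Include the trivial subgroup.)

10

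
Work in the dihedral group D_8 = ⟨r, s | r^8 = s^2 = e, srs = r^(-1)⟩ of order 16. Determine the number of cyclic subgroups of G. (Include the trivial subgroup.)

12

Each element a generates a cyclic subgroup ⟨a⟩; distinct elements may generate the same one (a cyclic group of order d has φ(d) generators).
Cyclic subgroups by order — order 1: 1; order 2: 9; order 4: 1; order 8: 1.
Total: 12.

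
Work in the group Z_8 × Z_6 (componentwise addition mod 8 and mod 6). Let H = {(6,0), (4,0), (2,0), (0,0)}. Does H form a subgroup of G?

Yes

|H| = 4 divides |G| = 48, consistent with Lagrange.
H contains the identity, every element's inverse is in H, and H is closed under +: it is a subgroup.
In fact H = ⟨(6,0)⟩.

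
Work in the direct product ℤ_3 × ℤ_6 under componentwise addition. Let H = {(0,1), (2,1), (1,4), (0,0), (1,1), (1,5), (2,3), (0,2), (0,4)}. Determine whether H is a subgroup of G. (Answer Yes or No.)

No

(0,1) ∈ H but its inverse (0,5) ∉ H, so H is not a subgroup.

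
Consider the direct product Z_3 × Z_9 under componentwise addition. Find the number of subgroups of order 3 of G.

4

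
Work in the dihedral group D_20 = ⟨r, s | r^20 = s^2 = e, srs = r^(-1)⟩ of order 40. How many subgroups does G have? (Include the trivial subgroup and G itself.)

|G| = 40, so by Lagrange every subgroup order divides 40. Divisors: 1, 2, 4, 5, 8, 10, 20, 40.
Subgroups by order — order 1: 1; order 2: 21; order 4: 11; order 5: 1; order 8: 5; order 10: 5; order 20: 3; order 40: 1.
Total: 1 + 21 + 11 + 1 + 5 + 5 + 3 + 1 = 48.

48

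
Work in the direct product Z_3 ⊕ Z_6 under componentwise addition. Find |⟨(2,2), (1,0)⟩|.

|⟨(2,2)⟩| = 3 and |⟨(1,0)⟩| = 3, so |H| is a multiple of lcm(3, 3) = 3 and divides |G| = 18.
Closing under the operation: H = {(0,0), (0,2), (0,4), (1,0), (1,2), (1,4), (2,0), (2,2), (2,4)}, so |H| = 9.

9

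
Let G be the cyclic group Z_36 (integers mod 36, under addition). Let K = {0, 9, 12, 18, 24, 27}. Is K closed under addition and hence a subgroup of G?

No

Closure fails: 18 + 24 = 6 ∉ K. So K is not a subgroup.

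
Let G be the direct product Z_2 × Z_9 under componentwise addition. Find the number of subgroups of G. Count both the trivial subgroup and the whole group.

|G| = 18, so by Lagrange every subgroup order divides 18. Divisors: 1, 2, 3, 6, 9, 18.
Subgroups by order — order 1: 1; order 2: 1; order 3: 1; order 6: 1; order 9: 1; order 18: 1.
Total: 1 + 1 + 1 + 1 + 1 + 1 = 6.

6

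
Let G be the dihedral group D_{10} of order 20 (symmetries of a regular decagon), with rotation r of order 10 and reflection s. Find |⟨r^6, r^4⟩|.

5

|⟨r^6⟩| = 5 and |⟨r^4⟩| = 5, so |H| is a multiple of lcm(5, 5) = 5 and divides |G| = 20.
Closing under the operation: H = {e, r^2, r^4, r^6, r^8}, so |H| = 5.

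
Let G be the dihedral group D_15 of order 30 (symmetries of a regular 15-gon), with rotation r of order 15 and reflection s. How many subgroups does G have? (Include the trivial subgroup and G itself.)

|G| = 30, so by Lagrange every subgroup order divides 30. Divisors: 1, 2, 3, 5, 6, 10, 15, 30.
Subgroups by order — order 1: 1; order 2: 15; order 3: 1; order 5: 1; order 6: 5; order 10: 3; order 15: 1; order 30: 1.
Total: 1 + 15 + 1 + 1 + 5 + 3 + 1 + 1 = 28.

28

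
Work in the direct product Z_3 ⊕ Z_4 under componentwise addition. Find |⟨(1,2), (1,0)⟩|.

6

|⟨(1,2)⟩| = 6 and |⟨(1,0)⟩| = 3, so |H| is a multiple of lcm(6, 3) = 6 and divides |G| = 12.
Closing under the operation: H = {(0,0), (0,2), (1,0), (1,2), (2,0), (2,2)}, so |H| = 6.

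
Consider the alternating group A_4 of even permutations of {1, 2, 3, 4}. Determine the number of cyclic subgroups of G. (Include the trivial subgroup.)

8

Group the elements of G by the cyclic subgroup they generate; each cyclic subgroup of order d accounts for φ(d) elements.
Cyclic subgroups by order — order 1: 1; order 2: 3; order 3: 4.
Total: 8.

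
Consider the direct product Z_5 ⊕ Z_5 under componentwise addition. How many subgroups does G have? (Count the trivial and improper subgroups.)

|G| = 25, so by Lagrange every subgroup order divides 25. Divisors: 1, 5, 25.
Subgroups by order — order 1: 1; order 5: 6; order 25: 1.
Total: 1 + 6 + 1 = 8.

8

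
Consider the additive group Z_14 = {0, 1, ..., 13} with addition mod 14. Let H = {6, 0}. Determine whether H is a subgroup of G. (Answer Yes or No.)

6 ∈ H but its inverse 8 ∉ H, so H is not a subgroup.

No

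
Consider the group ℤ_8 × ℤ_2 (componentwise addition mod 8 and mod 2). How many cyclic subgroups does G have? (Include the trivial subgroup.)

Each element a generates a cyclic subgroup ⟨a⟩; distinct elements may generate the same one (a cyclic group of order d has φ(d) generators).
Cyclic subgroups by order — order 1: 1; order 2: 3; order 4: 2; order 8: 2.
Total: 8.

8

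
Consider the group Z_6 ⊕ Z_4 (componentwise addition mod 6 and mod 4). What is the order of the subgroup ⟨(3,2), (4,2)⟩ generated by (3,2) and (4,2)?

12

|⟨(3,2)⟩| = 2 and |⟨(4,2)⟩| = 6, so |H| is a multiple of lcm(2, 6) = 6 and divides |G| = 24.
Closing under the operation: H = {(0,0), (0,2), (1,0), (1,2), (2,0), (2,2), (3,0), (3,2), (4,0), (4,2), (5,0), (5,2)}, so |H| = 12.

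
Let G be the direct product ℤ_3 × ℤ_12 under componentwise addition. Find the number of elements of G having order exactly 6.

8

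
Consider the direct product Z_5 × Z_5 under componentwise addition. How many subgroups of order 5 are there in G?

6

|G| = 25 and 5 | 25, so subgroups of order 5 are possible by Lagrange.
The subgroups of order 5 are: {(0,0), (0,1), (0,2), (0,3), (0,4)}; {(0,0), (1,0), (2,0), (3,0), (4,0)}; {(0,0), (1,1), (2,2), (3,3), (4,4)}; {(0,0), (1,2), (2,4), (3,1), (4,3)}; … (6 in all).
So G has 6 subgroups of order 5.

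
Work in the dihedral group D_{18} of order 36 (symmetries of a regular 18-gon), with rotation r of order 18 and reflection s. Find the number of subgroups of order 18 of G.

|G| = 36 and 18 | 36, so subgroups of order 18 are possible by Lagrange.
The subgroups of order 18 are: {e, r, r^2, r^3, r^4, r^5, r^6, r^7, r^8, r^9, r^10, r^11, r^12, r^13, r^14, r^15, r^16, r^17}; {e, r^2, r^4, r^6, r^8, r^10, r^12, r^14, r^16, s, r^2s, r^4s, r^6s, r^8s, r^10s, r^12s, r^14s, r^16s}; {e, r^2, r^4, r^6, r^8, r^10, r^12, r^14, r^16, rs, r^3s, r^5s, r^7s, r^9s, r^11s, r^13s, r^15s, r^17s}.
So G has 3 subgroups of order 18.

3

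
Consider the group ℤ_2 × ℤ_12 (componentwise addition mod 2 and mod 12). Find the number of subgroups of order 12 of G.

3

|G| = 24 and 12 | 24, so subgroups of order 12 are possible by Lagrange.
The subgroups of order 12 are: {(0,0), (0,1), (0,2), (0,3), (0,4), (0,5), (0,6), (0,7), (0,8), (0,9), (0,10), (0,11)}; {(0,0), (0,2), (0,4), (0,6), (0,8), (0,10), (1,0), (1,2), (1,4), (1,6), (1,8), (1,10)}; {(0,0), (0,2), (0,4), (0,6), (0,8), (0,10), (1,1), (1,3), (1,5), (1,7), (1,9), (1,11)}.
So G has 3 subgroups of order 12.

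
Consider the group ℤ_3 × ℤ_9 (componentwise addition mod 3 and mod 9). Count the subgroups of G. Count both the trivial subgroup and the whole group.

10

|G| = 27, so by Lagrange every subgroup order divides 27. Divisors: 1, 3, 9, 27.
Subgroups by order — order 1: 1; order 3: 4; order 9: 4; order 27: 1.
Total: 1 + 4 + 4 + 1 = 10.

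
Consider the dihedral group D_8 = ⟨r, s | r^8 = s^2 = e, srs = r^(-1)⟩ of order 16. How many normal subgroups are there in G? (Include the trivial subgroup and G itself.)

7

G has 19 subgroups. Checking conjugation-invariance by order — order 1: 1/1 normal; order 2: 1/9 normal; order 4: 1/5 normal; order 8: 3/3 normal; order 16: 1/1 normal.
Total normal subgroups: 7.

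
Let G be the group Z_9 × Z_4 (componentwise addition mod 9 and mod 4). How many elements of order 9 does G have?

6

An element (a,b) has order lcm(ord(a), ord(b)); count pairs with lcm equal to 9.
Enumerating gives 6 such elements.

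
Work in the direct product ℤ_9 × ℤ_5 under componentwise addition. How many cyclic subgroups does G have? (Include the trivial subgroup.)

Each element a generates a cyclic subgroup ⟨a⟩; distinct elements may generate the same one (a cyclic group of order d has φ(d) generators).
Cyclic subgroups by order — order 1: 1; order 3: 1; order 5: 1; order 9: 1; order 15: 1; order 45: 1.
Total: 6.

6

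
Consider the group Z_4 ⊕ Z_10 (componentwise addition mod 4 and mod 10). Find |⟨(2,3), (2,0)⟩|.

|⟨(2,3)⟩| = 10 and |⟨(2,0)⟩| = 2, so |H| is a multiple of lcm(10, 2) = 10 and divides |G| = 40.
Closing under the operation: H = {(0,0), (0,1), (0,2), (0,3), (0,4), (0,5), (0,6), (0,7), (0,8), (0,9), (2,0), (2,1), (2,2), (2,3), (2,4), (2,5), (2,6), (2,7), (2,8), (2,9)}, so |H| = 20.

20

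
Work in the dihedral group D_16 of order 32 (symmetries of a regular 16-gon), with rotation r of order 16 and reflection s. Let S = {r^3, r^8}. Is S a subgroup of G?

No

The identity e ∉ S, so S is not a subgroup.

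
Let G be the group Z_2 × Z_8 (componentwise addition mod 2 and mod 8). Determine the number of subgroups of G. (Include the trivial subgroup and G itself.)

11

|G| = 16, so by Lagrange every subgroup order divides 16. Divisors: 1, 2, 4, 8, 16.
Subgroups by order — order 1: 1; order 2: 3; order 4: 3; order 8: 3; order 16: 1.
Total: 1 + 3 + 3 + 3 + 1 = 11.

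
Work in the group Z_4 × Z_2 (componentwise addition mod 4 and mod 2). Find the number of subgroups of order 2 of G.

3

|G| = 8 and 2 | 8, so subgroups of order 2 are possible by Lagrange.
The subgroups of order 2 are: {(0,0), (0,1)}; {(0,0), (2,0)}; {(0,0), (2,1)}.
So G has 3 subgroups of order 2.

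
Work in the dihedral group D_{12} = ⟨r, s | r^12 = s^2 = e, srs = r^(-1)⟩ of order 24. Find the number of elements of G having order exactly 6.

2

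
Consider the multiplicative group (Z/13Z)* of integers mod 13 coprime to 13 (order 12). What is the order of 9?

3

Compute successive powers of 9 mod 13: 9, 3, 1; 9^3 ≡ 1 (mod 13).
So |⟨9⟩| = 3.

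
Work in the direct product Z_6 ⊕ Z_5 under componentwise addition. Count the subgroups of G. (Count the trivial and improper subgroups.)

8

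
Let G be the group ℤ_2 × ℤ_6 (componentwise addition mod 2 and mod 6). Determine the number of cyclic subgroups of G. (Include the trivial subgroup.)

A cyclic subgroup of order d is generated by each of its φ(d) elements of order d, so the cyclic subgroups of order d number (#elements of order d)/φ(d).
Cyclic subgroups by order — order 1: 1; order 2: 3; order 3: 1; order 6: 3.
Total: 8.

8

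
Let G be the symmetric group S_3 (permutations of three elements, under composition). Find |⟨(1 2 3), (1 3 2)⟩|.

3

|⟨(1 2 3)⟩| = 3 and |⟨(1 3 2)⟩| = 3, so |H| is a multiple of lcm(3, 3) = 3 and divides |G| = 6.
Closing under the operation: H = {e, (1 2 3), (1 3 2)}, so |H| = 3.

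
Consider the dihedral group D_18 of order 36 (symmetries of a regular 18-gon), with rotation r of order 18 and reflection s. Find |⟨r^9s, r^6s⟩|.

|⟨r^9s⟩| = 2 and |⟨r^6s⟩| = 2, so |H| is a multiple of lcm(2, 2) = 2 and divides |G| = 36.
Closing under the operation: H = {e, r^3, r^6, r^9, r^12, r^15, s, r^3s, r^6s, r^9s, r^12s, r^15s}, so |H| = 12.

12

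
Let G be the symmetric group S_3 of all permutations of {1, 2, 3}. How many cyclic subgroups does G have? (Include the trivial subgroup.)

5

Each element a generates a cyclic subgroup ⟨a⟩; distinct elements may generate the same one (a cyclic group of order d has φ(d) generators).
Cyclic subgroups by order — order 1: 1; order 2: 3; order 3: 1.
Total: 5.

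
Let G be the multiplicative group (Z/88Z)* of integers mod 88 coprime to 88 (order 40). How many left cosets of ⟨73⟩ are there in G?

4

|⟨73⟩| = 10 and |G| = 40.
By Lagrange, [G : H] = |G|/|H| = 40/10 = 4.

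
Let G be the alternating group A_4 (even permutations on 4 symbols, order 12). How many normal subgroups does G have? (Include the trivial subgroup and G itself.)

G has 10 subgroups. Checking conjugation-invariance by order — order 1: 1/1 normal; order 2: 0/3 normal; order 3: 0/4 normal; order 4: 1/1 normal; order 12: 1/1 normal.
Total normal subgroups: 3.

3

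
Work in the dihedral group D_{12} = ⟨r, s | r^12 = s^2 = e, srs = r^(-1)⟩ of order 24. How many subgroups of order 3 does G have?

1

|G| = 24 and 3 | 24, so subgroups of order 3 are possible by Lagrange.
The subgroups of order 3 are: {e, r^4, r^8}.
So G has 1 subgroup of order 3.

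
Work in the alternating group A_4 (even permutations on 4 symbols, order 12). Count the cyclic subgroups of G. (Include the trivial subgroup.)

A cyclic subgroup of order d is generated by each of its φ(d) elements of order d, so the cyclic subgroups of order d number (#elements of order d)/φ(d).
Cyclic subgroups by order — order 1: 1; order 2: 3; order 3: 4.
Total: 8.

8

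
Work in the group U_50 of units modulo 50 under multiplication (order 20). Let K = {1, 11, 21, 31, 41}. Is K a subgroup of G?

Yes

|K| = 5 divides |G| = 20, consistent with Lagrange.
K contains the identity, every element's inverse is in K, and K is closed under ·: it is a subgroup.
In fact K = ⟨21⟩.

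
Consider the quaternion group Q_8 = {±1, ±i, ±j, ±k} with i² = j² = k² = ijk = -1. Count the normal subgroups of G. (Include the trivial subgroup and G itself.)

G has 6 subgroups. Checking conjugation-invariance by order — order 1: 1/1 normal; order 2: 1/1 normal; order 4: 3/3 normal; order 8: 1/1 normal.
Total normal subgroups: 6.

6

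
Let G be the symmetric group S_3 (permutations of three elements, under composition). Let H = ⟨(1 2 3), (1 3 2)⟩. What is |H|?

3

|⟨(1 2 3)⟩| = 3 and |⟨(1 3 2)⟩| = 3, so |H| is a multiple of lcm(3, 3) = 3 and divides |G| = 6.
Closing under the operation: H = {e, (1 2 3), (1 3 2)}, so |H| = 3.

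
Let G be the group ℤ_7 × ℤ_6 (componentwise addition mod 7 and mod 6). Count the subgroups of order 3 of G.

|G| = 42 and 3 | 42, so subgroups of order 3 are possible by Lagrange.
The subgroups of order 3 are: {(0,0), (0,2), (0,4)}.
So G has 1 subgroup of order 3.

1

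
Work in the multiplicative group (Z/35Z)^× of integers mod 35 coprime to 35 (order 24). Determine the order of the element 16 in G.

3

Compute successive powers of 16 mod 35: 16, 11, 1; 16^3 ≡ 1 (mod 35).
So |⟨16⟩| = 3.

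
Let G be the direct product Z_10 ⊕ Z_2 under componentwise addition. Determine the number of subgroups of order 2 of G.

|G| = 20 and 2 | 20, so subgroups of order 2 are possible by Lagrange.
The subgroups of order 2 are: {(0,0), (0,1)}; {(0,0), (5,0)}; {(0,0), (5,1)}.
So G has 3 subgroups of order 2.

3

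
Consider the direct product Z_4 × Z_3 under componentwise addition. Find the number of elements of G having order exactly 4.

2

An element (a,b) has order lcm(ord(a), ord(b)); count pairs with lcm equal to 4.
Enumerating gives 2 such elements.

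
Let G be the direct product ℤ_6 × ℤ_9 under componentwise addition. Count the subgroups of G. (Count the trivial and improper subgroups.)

20

|G| = 54, so by Lagrange every subgroup order divides 54. Divisors: 1, 2, 3, 6, 9, 18, 27, 54.
Subgroups by order — order 1: 1; order 2: 1; order 3: 4; order 6: 4; order 9: 4; order 18: 4; order 27: 1; order 54: 1.
Total: 1 + 1 + 4 + 4 + 4 + 4 + 1 + 1 = 20.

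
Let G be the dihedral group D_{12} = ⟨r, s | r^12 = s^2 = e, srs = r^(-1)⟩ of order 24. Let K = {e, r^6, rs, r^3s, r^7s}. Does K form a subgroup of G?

|K| = 5 does not divide |G| = 24, so by Lagrange K is not a subgroup.

No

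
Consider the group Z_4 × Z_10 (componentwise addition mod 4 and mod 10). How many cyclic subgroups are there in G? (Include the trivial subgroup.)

A cyclic subgroup of order d is generated by each of its φ(d) elements of order d, so the cyclic subgroups of order d number (#elements of order d)/φ(d).
Cyclic subgroups by order — order 1: 1; order 2: 3; order 4: 2; order 5: 1; order 10: 3; order 20: 2.
Total: 12.

12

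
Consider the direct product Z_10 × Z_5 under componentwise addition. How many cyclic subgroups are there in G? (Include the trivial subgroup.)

A cyclic subgroup of order d is generated by each of its φ(d) elements of order d, so the cyclic subgroups of order d number (#elements of order d)/φ(d).
Cyclic subgroups by order — order 1: 1; order 2: 1; order 5: 6; order 10: 6.
Total: 14.

14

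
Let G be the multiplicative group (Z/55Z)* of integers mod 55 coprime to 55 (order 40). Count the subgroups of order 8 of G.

|G| = 40 and 8 | 40, so subgroups of order 8 are possible by Lagrange.
The subgroups of order 8 are: {1, 12, 21, 23, 32, 34, 43, 54}.
So G has 1 subgroup of order 8.

1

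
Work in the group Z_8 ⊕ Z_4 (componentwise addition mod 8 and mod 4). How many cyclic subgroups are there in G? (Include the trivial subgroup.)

14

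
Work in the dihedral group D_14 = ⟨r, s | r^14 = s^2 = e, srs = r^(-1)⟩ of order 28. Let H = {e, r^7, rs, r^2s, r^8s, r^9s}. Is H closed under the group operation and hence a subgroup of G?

|H| = 6 does not divide |G| = 28, so by Lagrange H is not a subgroup.

No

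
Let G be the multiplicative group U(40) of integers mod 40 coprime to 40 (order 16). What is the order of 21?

Compute successive powers of 21 mod 40: 21, 1; 21^2 ≡ 1 (mod 40).
So |⟨21⟩| = 2.

2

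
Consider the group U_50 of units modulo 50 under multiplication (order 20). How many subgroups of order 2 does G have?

|G| = 20 and 2 | 20, so subgroups of order 2 are possible by Lagrange.
The subgroups of order 2 are: {1, 49}.
So G has 1 subgroup of order 2.

1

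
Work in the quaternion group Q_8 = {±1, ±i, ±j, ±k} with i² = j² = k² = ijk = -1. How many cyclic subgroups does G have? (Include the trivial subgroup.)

5

Each element a generates a cyclic subgroup ⟨a⟩; distinct elements may generate the same one (a cyclic group of order d has φ(d) generators).
Cyclic subgroups by order — order 1: 1; order 2: 1; order 4: 3.
Total: 5.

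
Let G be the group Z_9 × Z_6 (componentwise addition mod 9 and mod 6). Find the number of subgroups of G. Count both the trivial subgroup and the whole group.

|G| = 54, so by Lagrange every subgroup order divides 54. Divisors: 1, 2, 3, 6, 9, 18, 27, 54.
Subgroups by order — order 1: 1; order 2: 1; order 3: 4; order 6: 4; order 9: 4; order 18: 4; order 27: 1; order 54: 1.
Total: 1 + 1 + 4 + 4 + 4 + 4 + 1 + 1 = 20.

20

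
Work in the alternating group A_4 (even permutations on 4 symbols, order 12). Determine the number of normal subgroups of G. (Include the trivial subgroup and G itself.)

G has 10 subgroups. Checking conjugation-invariance by order — order 1: 1/1 normal; order 2: 0/3 normal; order 3: 0/4 normal; order 4: 1/1 normal; order 12: 1/1 normal.
Total normal subgroups: 3.

3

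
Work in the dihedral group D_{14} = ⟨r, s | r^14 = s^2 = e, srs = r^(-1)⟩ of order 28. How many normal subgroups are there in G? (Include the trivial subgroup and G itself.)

7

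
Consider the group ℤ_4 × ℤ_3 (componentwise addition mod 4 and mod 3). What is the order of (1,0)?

4

The order of (1,0) in Z_4 × Z_3 is lcm(ord(1) in Z_4, ord(0) in Z_3).
ord(1) = 4 and ord(0) = 1, so |⟨(1,0)⟩| = lcm(4, 1) = 4.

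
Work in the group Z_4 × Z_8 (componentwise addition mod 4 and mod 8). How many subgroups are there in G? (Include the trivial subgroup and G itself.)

22

|G| = 32, so by Lagrange every subgroup order divides 32. Divisors: 1, 2, 4, 8, 16, 32.
Subgroups by order — order 1: 1; order 2: 3; order 4: 7; order 8: 7; order 16: 3; order 32: 1.
Total: 1 + 3 + 7 + 7 + 3 + 1 = 22.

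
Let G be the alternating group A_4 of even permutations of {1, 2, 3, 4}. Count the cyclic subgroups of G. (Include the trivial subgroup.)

Each element a generates a cyclic subgroup ⟨a⟩; distinct elements may generate the same one (a cyclic group of order d has φ(d) generators).
Cyclic subgroups by order — order 1: 1; order 2: 3; order 3: 4.
Total: 8.

8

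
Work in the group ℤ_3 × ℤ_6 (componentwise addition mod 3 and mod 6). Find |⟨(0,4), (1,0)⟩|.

9

|⟨(0,4)⟩| = 3 and |⟨(1,0)⟩| = 3, so |H| is a multiple of lcm(3, 3) = 3 and divides |G| = 18.
Closing under the operation: H = {(0,0), (0,2), (0,4), (1,0), (1,2), (1,4), (2,0), (2,2), (2,4)}, so |H| = 9.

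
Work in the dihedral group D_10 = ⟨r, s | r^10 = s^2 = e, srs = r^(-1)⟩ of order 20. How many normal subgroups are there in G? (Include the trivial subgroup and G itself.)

7

G has 22 subgroups. Checking conjugation-invariance by order — order 1: 1/1 normal; order 2: 1/11 normal; order 4: 0/5 normal; order 5: 1/1 normal; order 10: 3/3 normal; order 20: 1/1 normal.
Total normal subgroups: 7.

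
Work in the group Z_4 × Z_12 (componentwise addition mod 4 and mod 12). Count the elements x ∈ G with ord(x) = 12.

An element (a,b) has order lcm(ord(a), ord(b)); count pairs with lcm equal to 12.
Enumerating gives 24 such elements.

24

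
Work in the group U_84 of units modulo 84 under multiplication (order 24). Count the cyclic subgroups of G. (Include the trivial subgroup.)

16

Each element a generates a cyclic subgroup ⟨a⟩; distinct elements may generate the same one (a cyclic group of order d has φ(d) generators).
Cyclic subgroups by order — order 1: 1; order 2: 7; order 3: 1; order 6: 7.
Total: 16.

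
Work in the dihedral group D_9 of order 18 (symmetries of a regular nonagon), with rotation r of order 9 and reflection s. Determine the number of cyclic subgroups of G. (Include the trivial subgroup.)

12

Group the elements of G by the cyclic subgroup they generate; each cyclic subgroup of order d accounts for φ(d) elements.
Cyclic subgroups by order — order 1: 1; order 2: 9; order 3: 1; order 9: 1.
Total: 12.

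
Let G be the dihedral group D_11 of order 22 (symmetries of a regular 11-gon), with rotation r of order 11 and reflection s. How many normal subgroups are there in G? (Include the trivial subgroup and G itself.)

3

G has 14 subgroups. Checking conjugation-invariance by order — order 1: 1/1 normal; order 2: 0/11 normal; order 11: 1/1 normal; order 22: 1/1 normal.
Total normal subgroups: 3.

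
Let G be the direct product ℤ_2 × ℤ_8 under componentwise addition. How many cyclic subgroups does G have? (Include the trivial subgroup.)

A cyclic subgroup of order d is generated by each of its φ(d) elements of order d, so the cyclic subgroups of order d number (#elements of order d)/φ(d).
Cyclic subgroups by order — order 1: 1; order 2: 3; order 4: 2; order 8: 2.
Total: 8.

8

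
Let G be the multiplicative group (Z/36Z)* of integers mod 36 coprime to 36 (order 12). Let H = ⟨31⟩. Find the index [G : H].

2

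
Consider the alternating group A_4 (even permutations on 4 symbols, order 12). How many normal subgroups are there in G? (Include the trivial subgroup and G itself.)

G has 10 subgroups. Checking conjugation-invariance by order — order 1: 1/1 normal; order 2: 0/3 normal; order 3: 0/4 normal; order 4: 1/1 normal; order 12: 1/1 normal.
Total normal subgroups: 3.

3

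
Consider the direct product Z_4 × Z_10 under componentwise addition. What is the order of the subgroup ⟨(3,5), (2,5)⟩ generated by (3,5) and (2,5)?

|⟨(3,5)⟩| = 4 and |⟨(2,5)⟩| = 2, so |H| is a multiple of lcm(4, 2) = 4 and divides |G| = 40.
Closing under the operation: H = {(0,0), (0,5), (1,0), (1,5), (2,0), (2,5), (3,0), (3,5)}, so |H| = 8.

8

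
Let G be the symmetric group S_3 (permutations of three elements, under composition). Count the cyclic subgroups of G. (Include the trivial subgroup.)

5

Each element a generates a cyclic subgroup ⟨a⟩; distinct elements may generate the same one (a cyclic group of order d has φ(d) generators).
Cyclic subgroups by order — order 1: 1; order 2: 3; order 3: 1.
Total: 5.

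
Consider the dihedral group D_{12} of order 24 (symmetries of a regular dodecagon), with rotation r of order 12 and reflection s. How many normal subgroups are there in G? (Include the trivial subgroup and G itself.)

9

G has 34 subgroups. Checking conjugation-invariance by order — order 1: 1/1 normal; order 2: 1/13 normal; order 3: 1/1 normal; order 4: 1/7 normal; order 6: 1/5 normal; order 8: 0/3 normal; order 12: 3/3 normal; order 24: 1/1 normal.
Total normal subgroups: 9.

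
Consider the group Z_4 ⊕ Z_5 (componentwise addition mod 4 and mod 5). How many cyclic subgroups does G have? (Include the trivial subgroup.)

Group the elements of G by the cyclic subgroup they generate; each cyclic subgroup of order d accounts for φ(d) elements.
Cyclic subgroups by order — order 1: 1; order 2: 1; order 4: 1; order 5: 1; order 10: 1; order 20: 1.
Total: 6.

6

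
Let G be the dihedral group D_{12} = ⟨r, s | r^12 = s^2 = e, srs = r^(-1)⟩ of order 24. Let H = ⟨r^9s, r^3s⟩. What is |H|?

|⟨r^9s⟩| = 2 and |⟨r^3s⟩| = 2, so |H| is a multiple of lcm(2, 2) = 2 and divides |G| = 24.
Closing under the operation: H = {e, r^6, r^3s, r^9s}, so |H| = 4.

4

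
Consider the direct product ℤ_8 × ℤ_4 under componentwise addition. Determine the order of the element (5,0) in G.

The order of (5,0) in Z_8 × Z_4 is lcm(ord(5) in Z_8, ord(0) in Z_4).
ord(5) = 8 and ord(0) = 1, so |⟨(5,0)⟩| = lcm(8, 1) = 8.

8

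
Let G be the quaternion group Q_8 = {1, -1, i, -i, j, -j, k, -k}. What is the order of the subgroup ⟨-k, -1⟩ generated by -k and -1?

4

|⟨-k⟩| = 4 and |⟨-1⟩| = 2, so |H| is a multiple of lcm(4, 2) = 4 and divides |G| = 8.
Closing under the operation: H = {1, -1, k, -k}, so |H| = 4.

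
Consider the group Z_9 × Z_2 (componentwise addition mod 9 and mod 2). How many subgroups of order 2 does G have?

1

|G| = 18 and 2 | 18, so subgroups of order 2 are possible by Lagrange.
The subgroups of order 2 are: {(0,0), (0,1)}.
So G has 1 subgroup of order 2.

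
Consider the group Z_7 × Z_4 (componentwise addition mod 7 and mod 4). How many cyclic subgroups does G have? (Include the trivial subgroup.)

6

A cyclic subgroup of order d is generated by each of its φ(d) elements of order d, so the cyclic subgroups of order d number (#elements of order d)/φ(d).
Cyclic subgroups by order — order 1: 1; order 2: 1; order 4: 1; order 7: 1; order 14: 1; order 28: 1.
Total: 6.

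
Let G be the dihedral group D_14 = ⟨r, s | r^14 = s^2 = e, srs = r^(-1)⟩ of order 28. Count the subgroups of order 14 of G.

3

|G| = 28 and 14 | 28, so subgroups of order 14 are possible by Lagrange.
The subgroups of order 14 are: {e, r, r^2, r^3, r^4, r^5, r^6, r^7, r^8, r^9, r^10, r^11, r^12, r^13}; {e, r^2, r^4, r^6, r^8, r^10, r^12, s, r^2s, r^4s, r^6s, r^8s, r^10s, r^12s}; {e, r^2, r^4, r^6, r^8, r^10, r^12, rs, r^3s, r^5s, r^7s, r^9s, r^11s, r^13s}.
So G has 3 subgroups of order 14.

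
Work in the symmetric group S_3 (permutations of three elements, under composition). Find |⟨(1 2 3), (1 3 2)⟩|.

3

|⟨(1 2 3)⟩| = 3 and |⟨(1 3 2)⟩| = 3, so |H| is a multiple of lcm(3, 3) = 3 and divides |G| = 6.
Closing under the operation: H = {e, (1 2 3), (1 3 2)}, so |H| = 3.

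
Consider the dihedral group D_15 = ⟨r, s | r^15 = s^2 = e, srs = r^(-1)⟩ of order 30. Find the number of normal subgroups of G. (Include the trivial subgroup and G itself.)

G has 28 subgroups. Checking conjugation-invariance by order — order 1: 1/1 normal; order 2: 0/15 normal; order 3: 1/1 normal; order 5: 1/1 normal; order 6: 0/5 normal; order 10: 0/3 normal; order 15: 1/1 normal; order 30: 1/1 normal.
Total normal subgroups: 5.

5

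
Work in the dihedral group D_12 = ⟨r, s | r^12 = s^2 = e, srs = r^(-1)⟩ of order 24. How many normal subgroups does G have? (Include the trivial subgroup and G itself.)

G has 34 subgroups. Checking conjugation-invariance by order — order 1: 1/1 normal; order 2: 1/13 normal; order 3: 1/1 normal; order 4: 1/7 normal; order 6: 1/5 normal; order 8: 0/3 normal; order 12: 3/3 normal; order 24: 1/1 normal.
Total normal subgroups: 9.

9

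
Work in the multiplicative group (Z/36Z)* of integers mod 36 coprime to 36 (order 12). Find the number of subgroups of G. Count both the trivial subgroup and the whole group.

10

|G| = 12, so by Lagrange every subgroup order divides 12. Divisors: 1, 2, 3, 4, 6, 12.
Subgroups by order — order 1: 1; order 2: 3; order 3: 1; order 4: 1; order 6: 3; order 12: 1.
Total: 1 + 3 + 1 + 1 + 3 + 1 = 10.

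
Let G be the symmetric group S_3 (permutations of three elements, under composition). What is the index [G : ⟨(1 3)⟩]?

|⟨(1 3)⟩| = 2 and |G| = 6.
By Lagrange, [G : H] = |G|/|H| = 6/2 = 3.

3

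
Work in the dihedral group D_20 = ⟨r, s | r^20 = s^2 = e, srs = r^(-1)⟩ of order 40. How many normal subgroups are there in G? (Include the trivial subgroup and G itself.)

G has 48 subgroups. Checking conjugation-invariance by order — order 1: 1/1 normal; order 2: 1/21 normal; order 4: 1/11 normal; order 5: 1/1 normal; order 8: 0/5 normal; order 10: 1/5 normal; order 20: 3/3 normal; order 40: 1/1 normal.
Total normal subgroups: 9.

9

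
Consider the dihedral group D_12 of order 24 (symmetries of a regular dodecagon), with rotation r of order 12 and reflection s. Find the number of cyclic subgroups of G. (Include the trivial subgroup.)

18

Group the elements of G by the cyclic subgroup they generate; each cyclic subgroup of order d accounts for φ(d) elements.
Cyclic subgroups by order — order 1: 1; order 2: 13; order 3: 1; order 4: 1; order 6: 1; order 12: 1.
Total: 18.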